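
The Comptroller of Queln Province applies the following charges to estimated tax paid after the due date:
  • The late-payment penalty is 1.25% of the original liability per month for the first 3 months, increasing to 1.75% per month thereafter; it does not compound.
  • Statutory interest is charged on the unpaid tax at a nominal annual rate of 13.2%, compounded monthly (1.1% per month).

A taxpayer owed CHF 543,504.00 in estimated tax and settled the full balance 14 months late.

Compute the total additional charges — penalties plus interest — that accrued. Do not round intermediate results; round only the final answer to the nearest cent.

CHF 214,961.52

Penalty, months 1–3: 3 × 1.25% × CHF 543,504.00 = CHF 20,381.40
Penalty, months 4–14: 11 × 1.75% × CHF 543,504.00 = CHF 104,624.52
Interest: CHF 543,504.00 × ((1 + 0.011)^14 − 1) = CHF 543,504.00 × 0.1655105… = CHF 89,955.6011…
Penalties + interest = CHF 125,005.9200 + CHF 89,955.6011… = CHF 214,961.52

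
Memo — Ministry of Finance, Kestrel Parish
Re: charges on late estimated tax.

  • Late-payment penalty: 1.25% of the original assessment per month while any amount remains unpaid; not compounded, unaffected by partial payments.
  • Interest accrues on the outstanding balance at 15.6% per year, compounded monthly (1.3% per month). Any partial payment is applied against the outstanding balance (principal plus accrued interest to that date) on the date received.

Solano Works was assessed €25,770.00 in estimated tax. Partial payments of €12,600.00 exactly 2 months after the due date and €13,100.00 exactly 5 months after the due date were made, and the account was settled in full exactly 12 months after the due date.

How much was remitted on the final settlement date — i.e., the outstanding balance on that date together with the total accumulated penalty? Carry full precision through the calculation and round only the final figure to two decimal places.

€5,279.05

Balance at month 2: €25,770.0000 × (1 + 0.013)^2 = €26,444.3751…
After €12,600.00 payment: €26,444.3751… − €12,600.00 = €13,844.3751…
Balance at month 5: €13,844.3751… × (1 + 0.013)^3 = €14,391.3553…
After €13,100.00 payment: €14,391.3553… − €13,100.00 = €1,291.3553…
Balance at month 12: €1,291.3553… × (1 + 0.013)^7 = €1,413.5522…
Penalty: 12 × 1.25% × €25,770.00 = €3,865.50
Final settlement = outstanding balance + penalty = €1,413.5522… + €3,865.50 = €5,279.05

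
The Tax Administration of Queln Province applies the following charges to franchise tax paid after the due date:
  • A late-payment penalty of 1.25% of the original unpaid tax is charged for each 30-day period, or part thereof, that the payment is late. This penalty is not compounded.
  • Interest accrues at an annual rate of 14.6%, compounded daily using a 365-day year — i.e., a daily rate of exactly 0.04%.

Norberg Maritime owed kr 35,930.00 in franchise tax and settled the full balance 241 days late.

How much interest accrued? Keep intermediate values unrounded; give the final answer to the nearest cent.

kr 3,635.33

Interest: kr 35,930.00 × ((1 + 0.0004)^241 − 1) = kr 35,930.00 × 0.10117823… = kr 3,635.3338…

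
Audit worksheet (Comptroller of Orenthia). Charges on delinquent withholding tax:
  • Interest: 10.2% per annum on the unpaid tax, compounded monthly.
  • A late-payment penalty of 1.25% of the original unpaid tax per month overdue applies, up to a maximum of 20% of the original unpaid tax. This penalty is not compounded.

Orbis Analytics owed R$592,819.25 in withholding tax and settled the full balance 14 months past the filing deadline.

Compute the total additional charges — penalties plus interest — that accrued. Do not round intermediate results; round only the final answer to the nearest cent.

Penalty: 14 × 1.25% × R$592,819.25 = R$103,743.37… (below the 20% cap of R$118,563.85)
Interest (10.2%/yr ÷ 12 = 0.85%/month): R$592,819.25 × ((1 + 0.0085)^14 − 1) = R$74,578.7998…
Penalties + interest = R$103,743.3688… + R$74,578.7998… = R$178,322.17

R$178,322.17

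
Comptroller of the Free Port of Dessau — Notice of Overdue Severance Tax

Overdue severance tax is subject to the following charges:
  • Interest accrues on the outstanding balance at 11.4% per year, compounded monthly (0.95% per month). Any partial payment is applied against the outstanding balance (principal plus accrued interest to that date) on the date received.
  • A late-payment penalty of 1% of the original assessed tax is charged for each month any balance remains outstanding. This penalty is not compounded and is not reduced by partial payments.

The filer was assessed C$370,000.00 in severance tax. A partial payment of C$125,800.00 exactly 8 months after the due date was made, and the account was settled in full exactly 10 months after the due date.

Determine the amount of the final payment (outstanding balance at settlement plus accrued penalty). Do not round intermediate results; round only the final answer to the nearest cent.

C$315,489.82

Balance at month 8: C$370,000.0000 × (1 + 0.0095)^8 = C$399,072.9674…
After C$125,800.00 payment: C$399,072.9674… − C$125,800.00 = C$273,272.9674…
Balance at month 10: C$273,272.9674… × (1 + 0.0095)^2 = C$278,489.8166…
Penalty: 10 × 1% × C$370,000.00 = C$37,000.00
Final settlement = outstanding balance + penalty = C$278,489.8166… + C$37,000.00 = C$315,489.82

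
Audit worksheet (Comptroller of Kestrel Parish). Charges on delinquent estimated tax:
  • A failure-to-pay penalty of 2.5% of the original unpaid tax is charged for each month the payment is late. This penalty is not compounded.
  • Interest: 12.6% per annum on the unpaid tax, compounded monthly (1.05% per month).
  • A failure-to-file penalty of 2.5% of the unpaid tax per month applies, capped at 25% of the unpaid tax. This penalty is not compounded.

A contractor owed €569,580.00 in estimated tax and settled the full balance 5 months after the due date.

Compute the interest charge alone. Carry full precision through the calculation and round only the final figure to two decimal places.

€30,537.54

Interest: €569,580.00 × ((1 + 0.0105)^5 − 1) = €569,580.00 × 0.0536141… = €30,537.5402…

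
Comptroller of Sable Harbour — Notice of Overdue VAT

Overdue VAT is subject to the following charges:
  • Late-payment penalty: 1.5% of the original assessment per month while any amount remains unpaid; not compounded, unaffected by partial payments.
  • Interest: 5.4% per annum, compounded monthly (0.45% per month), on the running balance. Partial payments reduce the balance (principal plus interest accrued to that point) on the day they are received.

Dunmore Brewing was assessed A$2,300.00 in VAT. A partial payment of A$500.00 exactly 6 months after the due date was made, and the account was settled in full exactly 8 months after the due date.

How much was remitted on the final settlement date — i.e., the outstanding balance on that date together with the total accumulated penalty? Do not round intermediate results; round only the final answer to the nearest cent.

Balance at month 6: A$2,300.0000 × (1 + 0.0045)^6 = A$2,362.8028…
After A$500.00 payment: A$2,362.8028… − A$500.00 = A$1,862.8028…
Balance at month 8: A$1,862.8028… × (1 + 0.0045)^2 = A$1,879.6058…
Penalty: 8 × 1.5% × A$2,300.00 = A$276.00
Final settlement = outstanding balance + penalty = A$1,879.6058… + A$276.00 = A$2,155.61

A$2,155.61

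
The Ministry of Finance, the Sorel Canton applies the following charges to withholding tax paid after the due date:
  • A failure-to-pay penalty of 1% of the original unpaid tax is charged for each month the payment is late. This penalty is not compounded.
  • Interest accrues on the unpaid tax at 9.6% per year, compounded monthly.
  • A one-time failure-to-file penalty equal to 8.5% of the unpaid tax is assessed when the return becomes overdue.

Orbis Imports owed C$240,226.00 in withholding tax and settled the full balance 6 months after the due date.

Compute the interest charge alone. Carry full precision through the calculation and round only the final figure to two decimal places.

Interest (9.6%/yr ÷ 12 = 0.8%/month): C$240,226.00 × ((1 + 0.008)^6 − 1) = C$11,763.9397…

C$11,763.94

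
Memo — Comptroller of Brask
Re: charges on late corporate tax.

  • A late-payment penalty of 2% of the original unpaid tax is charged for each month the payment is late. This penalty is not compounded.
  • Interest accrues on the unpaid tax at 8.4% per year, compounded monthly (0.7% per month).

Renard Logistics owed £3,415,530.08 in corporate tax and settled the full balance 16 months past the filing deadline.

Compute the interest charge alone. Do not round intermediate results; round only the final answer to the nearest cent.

£403,293.92

Interest: £3,415,530.08 × ((1 + 0.007)^16 − 1) = £3,415,530.08 × 0.1180765… = £403,293.9201…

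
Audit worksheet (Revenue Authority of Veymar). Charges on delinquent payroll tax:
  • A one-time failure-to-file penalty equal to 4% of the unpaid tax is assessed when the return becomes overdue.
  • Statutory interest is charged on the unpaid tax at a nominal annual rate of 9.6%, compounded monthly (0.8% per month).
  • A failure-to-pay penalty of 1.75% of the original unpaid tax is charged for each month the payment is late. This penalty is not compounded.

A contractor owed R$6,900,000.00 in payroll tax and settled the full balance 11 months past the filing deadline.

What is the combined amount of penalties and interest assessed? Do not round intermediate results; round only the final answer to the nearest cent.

R$2,236,330.34

Failure-to-file penalty: 4% × R$6,900,000.00 = R$276,000.00
Failure-to-pay penalty = 1.75% × R$6,900,000.00 × 11 mo = R$1,328,250.00
Interest: R$6,900,000.00 × ((1 + 0.008)^11 − 1) = R$6,900,000.00 × 0.0916058… = R$632,080.3439…
Penalties + interest = R$1,604,250.0000 + R$632,080.3439… = R$2,236,330.34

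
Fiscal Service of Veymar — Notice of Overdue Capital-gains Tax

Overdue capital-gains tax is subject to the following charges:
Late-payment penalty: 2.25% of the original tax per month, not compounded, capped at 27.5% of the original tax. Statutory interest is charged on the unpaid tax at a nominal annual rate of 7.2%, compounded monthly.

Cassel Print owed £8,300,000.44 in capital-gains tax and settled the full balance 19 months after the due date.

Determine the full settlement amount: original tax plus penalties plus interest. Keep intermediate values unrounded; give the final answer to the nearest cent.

£11,581,575.09

Penalty (uncapped): 19 × 2.25% × £8,300,000.44 = £3,548,250.19…; cap = 27.5% × £8,300,000.44 = £2,282,500.12… → penalty = £2,282,500.12…
Interest (7.2%/yr ÷ 12 = 0.6%/month): £8,300,000.44 × ((1 + 0.006)^19 − 1) = £999,074.5306…
Total = £8,300,000.44 + £2,282,500.1210 + £999,074.5306… = £11,581,575.09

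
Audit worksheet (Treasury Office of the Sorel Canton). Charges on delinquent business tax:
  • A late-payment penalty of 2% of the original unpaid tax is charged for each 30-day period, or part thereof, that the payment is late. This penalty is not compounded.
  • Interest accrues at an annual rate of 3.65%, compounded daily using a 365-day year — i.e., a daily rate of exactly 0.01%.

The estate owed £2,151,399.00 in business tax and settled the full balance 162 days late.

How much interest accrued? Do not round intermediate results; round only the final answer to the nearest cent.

Interest: £2,151,399.00 × ((1 + 0.0001)^162 − 1) = £2,151,399.00 × 0.01633111… = £35,134.7301…

£35,134.73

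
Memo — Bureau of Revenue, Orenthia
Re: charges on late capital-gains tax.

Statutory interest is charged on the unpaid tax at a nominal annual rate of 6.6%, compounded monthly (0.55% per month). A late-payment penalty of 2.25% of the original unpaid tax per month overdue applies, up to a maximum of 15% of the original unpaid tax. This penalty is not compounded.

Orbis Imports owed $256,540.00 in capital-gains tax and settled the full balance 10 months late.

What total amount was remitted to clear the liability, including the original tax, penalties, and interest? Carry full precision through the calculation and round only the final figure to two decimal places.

Penalty (uncapped): 10 × 2.25% × $256,540.00 = $57,721.50; cap = 15% × $256,540.00 = $38,481.00 → penalty = $38,481.00
Interest: $256,540.00 × ((1 + 0.0055)^10 − 1) = $256,540.00 × 0.0563814… = $14,464.0865…
Total = $256,540.00 + $38,481.0000 + $14,464.0865… = $309,485.09

$309,485.09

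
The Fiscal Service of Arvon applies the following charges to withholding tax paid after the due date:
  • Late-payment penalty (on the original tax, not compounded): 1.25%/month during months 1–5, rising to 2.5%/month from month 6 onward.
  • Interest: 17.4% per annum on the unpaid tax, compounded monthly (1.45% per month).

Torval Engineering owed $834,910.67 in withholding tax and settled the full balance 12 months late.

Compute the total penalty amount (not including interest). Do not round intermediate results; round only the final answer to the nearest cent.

Penalty, months 1–5: 5 × 1.25% × $834,910.67 = $52,181.92…
Penalty, months 6–12: 7 × 2.5% × $834,910.67 = $146,109.37…
Total penalty = $52,181.92… + $146,109.37… = $198,291.28

$198,291.28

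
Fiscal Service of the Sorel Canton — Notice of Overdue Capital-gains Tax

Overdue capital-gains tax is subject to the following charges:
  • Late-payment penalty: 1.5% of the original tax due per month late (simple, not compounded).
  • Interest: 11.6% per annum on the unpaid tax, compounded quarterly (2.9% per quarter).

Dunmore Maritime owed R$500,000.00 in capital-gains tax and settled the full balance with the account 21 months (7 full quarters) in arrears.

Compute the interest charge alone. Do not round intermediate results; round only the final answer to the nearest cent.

R$110,769.90

Interest: R$500,000.00 × ((1 + 0.029)^7 − 1) = R$500,000.00 × 0.2215398… = R$110,769.9024…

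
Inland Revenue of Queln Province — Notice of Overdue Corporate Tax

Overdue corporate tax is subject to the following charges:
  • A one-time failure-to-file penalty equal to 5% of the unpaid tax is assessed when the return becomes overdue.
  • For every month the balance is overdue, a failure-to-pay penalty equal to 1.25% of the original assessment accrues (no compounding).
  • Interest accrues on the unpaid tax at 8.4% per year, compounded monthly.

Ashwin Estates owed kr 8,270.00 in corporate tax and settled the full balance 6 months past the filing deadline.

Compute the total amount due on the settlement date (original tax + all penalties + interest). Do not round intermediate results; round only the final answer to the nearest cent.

kr 9,657.23

Failure-to-file penalty: 5% × kr 8,270.00 = kr 413.50
Failure-to-pay penalty = 1.25% × kr 8,270.00 × 6 mo = kr 620.25
Interest (8.4%/yr ÷ 12 = 0.7%/month): kr 8,270.00 × ((1 + 0.007)^6 − 1) = kr 353.4755…
Total = kr 8,270.00 + kr 1,033.7500 + kr 353.4755… = kr 9,657.23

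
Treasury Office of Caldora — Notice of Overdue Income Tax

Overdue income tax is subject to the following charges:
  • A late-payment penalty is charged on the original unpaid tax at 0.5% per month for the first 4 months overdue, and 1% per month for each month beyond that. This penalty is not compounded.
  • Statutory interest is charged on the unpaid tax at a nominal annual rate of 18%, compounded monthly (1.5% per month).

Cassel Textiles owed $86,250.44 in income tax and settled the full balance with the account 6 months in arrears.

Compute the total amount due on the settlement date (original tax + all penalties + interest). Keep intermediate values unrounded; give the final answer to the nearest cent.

Penalty, months 1–4: 4 × 0.5% × $86,250.44 = $1,725.01…
Penalty, months 5–6: 2 × 1% × $86,250.44 = $1,725.01…
Interest: $86,250.44 × ((1 + 0.015)^6 − 1) = $86,250.44 × 0.0934433… = $8,059.5226…
Total = $86,250.44 + $3,450.0176 + $8,059.5226… = $97,759.98

$97,759.98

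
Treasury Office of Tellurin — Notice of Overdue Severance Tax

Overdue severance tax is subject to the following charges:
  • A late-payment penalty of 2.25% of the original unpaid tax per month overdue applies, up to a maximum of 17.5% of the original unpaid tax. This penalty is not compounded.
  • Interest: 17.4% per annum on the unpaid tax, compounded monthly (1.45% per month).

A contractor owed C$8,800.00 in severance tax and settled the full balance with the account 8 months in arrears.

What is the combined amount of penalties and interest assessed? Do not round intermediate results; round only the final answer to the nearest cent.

Penalty (uncapped): 8 × 2.25% × C$8,800.00 = C$1,584.00; cap = 17.5% × C$8,800.00 = C$1,540.00 → penalty = C$1,540.00
Interest: C$8,800.00 × ((1 + 0.0145)^8 − 1) = C$8,800.00 × 0.1220609… = C$1,074.1355…
Penalties + interest = C$1,540.0000 + C$1,074.1355… = C$2,614.14

C$2,614.14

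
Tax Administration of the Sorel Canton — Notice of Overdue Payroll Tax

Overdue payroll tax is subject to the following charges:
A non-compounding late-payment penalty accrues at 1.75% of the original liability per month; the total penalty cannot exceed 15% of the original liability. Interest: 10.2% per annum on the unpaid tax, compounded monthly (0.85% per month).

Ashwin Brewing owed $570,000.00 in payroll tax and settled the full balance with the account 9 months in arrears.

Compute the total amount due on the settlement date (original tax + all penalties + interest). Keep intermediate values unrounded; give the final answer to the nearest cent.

Penalty (uncapped): 9 × 1.75% × $570,000.00 = $89,775.00; cap = 15% × $570,000.00 = $85,500.00 → penalty = $85,500.00
Interest: $570,000.00 × ((1 + 0.0085)^9 − 1) = $570,000.00 × 0.0791532… = $45,117.3524…
Total = $570,000.00 + $85,500.0000 + $45,117.3524… = $700,617.35

$700,617.35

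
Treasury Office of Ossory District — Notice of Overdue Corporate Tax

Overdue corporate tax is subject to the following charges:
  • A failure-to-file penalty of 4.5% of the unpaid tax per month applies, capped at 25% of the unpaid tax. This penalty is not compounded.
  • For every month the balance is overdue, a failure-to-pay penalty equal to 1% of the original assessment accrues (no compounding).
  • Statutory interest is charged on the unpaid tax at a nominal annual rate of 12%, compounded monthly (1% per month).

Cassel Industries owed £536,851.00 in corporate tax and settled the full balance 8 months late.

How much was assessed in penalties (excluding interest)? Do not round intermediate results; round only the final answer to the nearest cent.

Failure-to-file: 8 × 4.5% × £536,851.00 = £193,266.36, capped at 25% × £536,851.00 = £134,212.75
Failure-to-pay penalty: 8 × 1% × £536,851.00 = £42,948.08
Total penalty = £134,212.75 + £42,948.08 = £177,160.83

£177,160.83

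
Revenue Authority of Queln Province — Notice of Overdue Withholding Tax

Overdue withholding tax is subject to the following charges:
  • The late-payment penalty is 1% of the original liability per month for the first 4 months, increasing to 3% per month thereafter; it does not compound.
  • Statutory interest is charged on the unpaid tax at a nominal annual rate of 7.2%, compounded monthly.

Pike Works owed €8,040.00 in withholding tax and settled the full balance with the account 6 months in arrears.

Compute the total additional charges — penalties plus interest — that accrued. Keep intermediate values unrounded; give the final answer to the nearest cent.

Penalty, months 1–4: 4 × 1% × €8,040.00 = €321.60
Penalty, months 5–6: 2 × 3% × €8,040.00 = €482.40
Interest (7.2%/yr ÷ 12 = 0.6%/month): €8,040.00 × ((1 + 0.006)^6 − 1) = €293.8165…
Penalties + interest = €804.0000 + €293.8165… = €1,097.82

€1,097.82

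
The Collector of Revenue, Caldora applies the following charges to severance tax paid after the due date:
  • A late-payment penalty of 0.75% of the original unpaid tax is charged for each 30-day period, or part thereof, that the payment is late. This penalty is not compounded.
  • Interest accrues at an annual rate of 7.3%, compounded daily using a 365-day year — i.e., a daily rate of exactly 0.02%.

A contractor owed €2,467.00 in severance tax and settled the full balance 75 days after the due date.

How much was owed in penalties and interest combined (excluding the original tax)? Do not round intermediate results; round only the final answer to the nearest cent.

€92.79

Penalty periods: ⌈75/30⌉ = 3; penalty = 3 × 0.75% × €2,467.00 = €55.51…
Interest: €2,467.00 × ((1 + 0.0002)^75 − 1) = €2,467.00 × 0.01511154… = €37.2802…
Penalties + interest = €55.5075 + €37.2802… = €92.79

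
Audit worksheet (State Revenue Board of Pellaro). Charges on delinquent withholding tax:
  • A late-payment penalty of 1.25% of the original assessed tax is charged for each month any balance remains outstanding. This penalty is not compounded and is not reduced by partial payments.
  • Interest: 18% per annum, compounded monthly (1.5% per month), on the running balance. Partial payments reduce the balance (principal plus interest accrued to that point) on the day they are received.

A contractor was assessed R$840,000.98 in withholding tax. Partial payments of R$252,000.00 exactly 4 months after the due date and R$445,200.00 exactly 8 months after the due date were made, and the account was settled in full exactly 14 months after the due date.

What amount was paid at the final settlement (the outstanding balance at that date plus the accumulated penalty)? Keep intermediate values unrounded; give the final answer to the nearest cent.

R$402,418.96

Balance at month 4: R$840,000.9800 × (1 + 0.015)^4 = R$891,546.4227…
After R$252,000.00 payment: R$891,546.4227… − R$252,000.00 = R$639,546.4227…
Balance at month 8: R$639,546.4227… × (1 + 0.015)^4 = R$678,791.2619…
After R$445,200.00 payment: R$678,791.2619… − R$445,200.00 = R$233,591.2619…
Balance at month 14: R$233,591.2619… × (1 + 0.015)^6 = R$255,418.7919…
Penalty: 14 × 1.25% × R$840,000.98 = R$147,000.17…
Final settlement = outstanding balance + penalty = R$255,418.7919… + R$147,000.17… = R$402,418.96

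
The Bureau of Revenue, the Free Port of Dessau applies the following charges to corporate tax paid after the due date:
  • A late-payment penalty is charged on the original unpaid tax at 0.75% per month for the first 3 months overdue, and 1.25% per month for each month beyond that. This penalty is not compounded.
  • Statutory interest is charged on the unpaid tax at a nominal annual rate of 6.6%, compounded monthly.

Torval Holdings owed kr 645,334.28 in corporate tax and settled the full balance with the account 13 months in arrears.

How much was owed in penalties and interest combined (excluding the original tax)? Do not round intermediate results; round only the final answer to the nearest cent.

kr 142,882.01

Penalty, months 1–3: 3 × 0.75% × kr 645,334.28 = kr 14,520.02…
Penalty, months 4–13: 10 × 1.25% × kr 645,334.28 = kr 80,666.79…
Interest (6.6%/yr ÷ 12 = 0.55%/month): kr 645,334.28 × ((1 + 0.0055)^13 − 1) = kr 47,695.2008…
Penalties + interest = kr 95,186.8063 + kr 47,695.2008… = kr 142,882.01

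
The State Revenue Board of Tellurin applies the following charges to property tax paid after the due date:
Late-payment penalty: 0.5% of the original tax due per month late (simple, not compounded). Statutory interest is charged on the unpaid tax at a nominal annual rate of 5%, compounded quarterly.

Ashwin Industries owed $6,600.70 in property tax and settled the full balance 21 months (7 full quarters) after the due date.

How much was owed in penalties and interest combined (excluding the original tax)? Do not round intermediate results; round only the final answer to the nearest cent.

Late-payment penalty = 0.5% × $6,600.70 × 21 mo = $693.07…
Interest (5%/yr ÷ 4 = 1.25%/quarter): $6,600.70 × ((1 + 0.0125)^7 − 1) = $599.6767…
Penalties + interest = $693.0735 + $599.6767… = $1,292.75

$1,292.75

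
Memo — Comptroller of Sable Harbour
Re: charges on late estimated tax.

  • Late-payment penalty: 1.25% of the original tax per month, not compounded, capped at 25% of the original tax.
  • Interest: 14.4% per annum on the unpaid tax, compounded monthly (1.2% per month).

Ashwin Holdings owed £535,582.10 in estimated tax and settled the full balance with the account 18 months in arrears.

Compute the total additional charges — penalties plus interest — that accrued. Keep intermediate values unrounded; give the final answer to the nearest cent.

Penalty: 18 × 1.25% × £535,582.10 = £120,505.97… (below the 25% cap of £133,895.53…)
Interest: £535,582.10 × ((1 + 0.012)^18 − 1) = £535,582.10 × 0.2395077… = £128,276.0309…
Penalties + interest = £120,505.9725 + £128,276.0309… = £248,782.00

£248,782.00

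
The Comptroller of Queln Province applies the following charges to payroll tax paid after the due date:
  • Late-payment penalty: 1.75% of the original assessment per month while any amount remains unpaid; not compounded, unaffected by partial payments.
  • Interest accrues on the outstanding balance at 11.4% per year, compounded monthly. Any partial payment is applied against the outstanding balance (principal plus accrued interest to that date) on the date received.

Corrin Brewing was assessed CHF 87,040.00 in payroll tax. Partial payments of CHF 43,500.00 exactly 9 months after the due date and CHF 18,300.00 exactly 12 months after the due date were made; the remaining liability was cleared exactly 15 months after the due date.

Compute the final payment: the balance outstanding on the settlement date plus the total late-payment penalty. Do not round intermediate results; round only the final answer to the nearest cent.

Monthly rate = 11.4% ÷ 12 = 0.95%
Balance at month 9: CHF 87,040.0000 × (1 + 0.0095)^9 = CHF 94,771.0717…
After CHF 43,500.00 payment: CHF 94,771.0717… − CHF 43,500.00 = CHF 51,271.0717…
Balance at month 12: CHF 51,271.0717… × (1 + 0.0095)^3 = CHF 52,746.2229…
After CHF 18,300.00 payment: CHF 52,746.2229… − CHF 18,300.00 = CHF 34,446.2229…
Balance at month 15: CHF 34,446.2229… × (1 + 0.0095)^3 = CHF 35,437.2961…
Penalty: 15 × 1.75% × CHF 87,040.00 = CHF 22,848.00
Final settlement = outstanding balance + penalty = CHF 35,437.2961… + CHF 22,848.00 = CHF 58,285.30

CHF 58,285.30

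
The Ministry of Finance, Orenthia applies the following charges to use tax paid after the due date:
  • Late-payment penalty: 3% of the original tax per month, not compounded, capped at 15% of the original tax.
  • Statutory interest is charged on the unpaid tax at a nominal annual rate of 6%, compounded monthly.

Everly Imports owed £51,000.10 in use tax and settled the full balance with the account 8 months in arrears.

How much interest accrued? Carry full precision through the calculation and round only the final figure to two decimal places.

Interest (6%/yr ÷ 12 = 0.5%/month): £51,000.10 × ((1 + 0.005)^8 − 1) = £2,076.0633…

£2,076.06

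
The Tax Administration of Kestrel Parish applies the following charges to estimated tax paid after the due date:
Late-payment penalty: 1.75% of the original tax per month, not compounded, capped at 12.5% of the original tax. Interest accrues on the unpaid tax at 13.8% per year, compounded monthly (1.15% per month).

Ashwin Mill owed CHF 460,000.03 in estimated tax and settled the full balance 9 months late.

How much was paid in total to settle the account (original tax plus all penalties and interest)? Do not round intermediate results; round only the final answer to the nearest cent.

CHF 567,359.89

Penalty (uncapped): 9 × 1.75% × CHF 460,000.03 = CHF 72,450.00…; cap = 12.5% × CHF 460,000.03 = CHF 57,500.00… → penalty = CHF 57,500.00…
Interest: CHF 460,000.03 × ((1 + 0.0115)^9 − 1) = CHF 460,000.03 × 0.1083910… = CHF 49,859.8553…
Total = CHF 460,000.03 + CHF 57,500.0038… + CHF 49,859.8553… = CHF 567,359.89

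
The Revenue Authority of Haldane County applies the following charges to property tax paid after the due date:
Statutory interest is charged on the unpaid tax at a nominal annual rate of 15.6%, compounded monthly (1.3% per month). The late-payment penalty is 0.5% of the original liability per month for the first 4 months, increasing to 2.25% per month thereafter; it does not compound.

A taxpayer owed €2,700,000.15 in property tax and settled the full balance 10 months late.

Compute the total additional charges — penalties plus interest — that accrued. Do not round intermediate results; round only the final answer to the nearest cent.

€790,761.82

Penalty, months 1–4: 4 × 0.5% × €2,700,000.15 = €54,000.00…
Penalty, months 5–10: 6 × 2.25% × €2,700,000.15 = €364,500.02…
Interest: €2,700,000.15 × ((1 + 0.013)^10 − 1) = €2,700,000.15 × 0.1378747… = €372,261.7982…
Penalties + interest = €418,500.0233… + €372,261.7982… = €790,761.82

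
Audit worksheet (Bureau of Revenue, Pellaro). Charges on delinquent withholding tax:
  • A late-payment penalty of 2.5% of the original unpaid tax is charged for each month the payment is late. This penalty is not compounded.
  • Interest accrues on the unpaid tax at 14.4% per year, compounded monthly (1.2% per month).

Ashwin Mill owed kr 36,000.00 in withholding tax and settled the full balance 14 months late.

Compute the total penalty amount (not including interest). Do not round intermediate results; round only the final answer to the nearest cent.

kr 12,600.00

Late-payment penalty: 14 × 2.5% × kr 36,000.00 = kr 12,600.00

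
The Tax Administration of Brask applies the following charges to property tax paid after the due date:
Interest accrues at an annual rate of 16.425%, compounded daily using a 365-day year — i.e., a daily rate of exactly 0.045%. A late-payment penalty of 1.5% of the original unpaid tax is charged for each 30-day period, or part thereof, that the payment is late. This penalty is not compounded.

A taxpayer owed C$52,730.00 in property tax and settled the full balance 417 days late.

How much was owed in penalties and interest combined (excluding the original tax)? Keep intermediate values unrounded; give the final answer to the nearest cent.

Penalty periods: ⌈417/30⌉ = 14; penalty = 14 × 1.5% × C$52,730.00 = C$11,073.30
Interest: C$52,730.00 × ((1 + 0.00045)^417 − 1) = C$52,730.00 × 0.20636028… = C$10,881.3774…
Penalties + interest = C$11,073.3000 + C$10,881.3774… = C$21,954.68

C$21,954.68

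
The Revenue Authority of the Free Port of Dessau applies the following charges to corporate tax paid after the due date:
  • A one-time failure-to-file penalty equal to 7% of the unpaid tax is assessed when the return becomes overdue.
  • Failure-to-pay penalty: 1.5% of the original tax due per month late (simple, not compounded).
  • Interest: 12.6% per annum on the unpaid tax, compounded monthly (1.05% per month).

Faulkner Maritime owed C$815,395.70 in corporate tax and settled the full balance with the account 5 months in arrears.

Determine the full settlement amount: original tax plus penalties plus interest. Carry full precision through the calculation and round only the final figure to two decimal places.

C$977,344.81

Failure-to-file penalty: 7% × C$815,395.70 = C$57,077.70…
Failure-to-pay penalty = 1.5% × C$815,395.70 × 5 mo = C$61,154.68…
Interest: C$815,395.70 × ((1 + 0.0105)^5 − 1) = C$815,395.70 × 0.0536141… = C$43,716.7369…
Total = C$815,395.70 + C$118,232.3765 + C$43,716.7369… = C$977,344.81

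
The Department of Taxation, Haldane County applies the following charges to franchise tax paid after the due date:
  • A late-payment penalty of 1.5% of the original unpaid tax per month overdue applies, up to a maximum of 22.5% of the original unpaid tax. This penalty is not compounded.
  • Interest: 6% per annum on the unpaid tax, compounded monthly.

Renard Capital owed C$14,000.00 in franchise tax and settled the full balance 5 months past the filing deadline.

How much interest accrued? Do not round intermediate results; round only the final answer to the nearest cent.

C$353.52

Interest (6%/yr ÷ 12 = 0.5%/month): C$14,000.00 × ((1 + 0.005)^5 − 1) = C$353.5175…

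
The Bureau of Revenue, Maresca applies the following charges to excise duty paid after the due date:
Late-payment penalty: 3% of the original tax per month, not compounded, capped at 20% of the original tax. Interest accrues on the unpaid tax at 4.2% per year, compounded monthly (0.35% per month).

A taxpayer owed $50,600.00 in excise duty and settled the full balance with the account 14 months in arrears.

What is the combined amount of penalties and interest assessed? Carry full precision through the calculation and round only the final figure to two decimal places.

Penalty (uncapped): 14 × 3% × $50,600.00 = $21,252.00; cap = 20% × $50,600.00 = $10,120.00 → penalty = $10,120.00
Interest: $50,600.00 × ((1 + 0.0035)^14 − 1) = $50,600.00 × 0.0501305… = $2,536.6037…
Penalties + interest = $10,120.0000 + $2,536.6037… = $12,656.60

$12,656.60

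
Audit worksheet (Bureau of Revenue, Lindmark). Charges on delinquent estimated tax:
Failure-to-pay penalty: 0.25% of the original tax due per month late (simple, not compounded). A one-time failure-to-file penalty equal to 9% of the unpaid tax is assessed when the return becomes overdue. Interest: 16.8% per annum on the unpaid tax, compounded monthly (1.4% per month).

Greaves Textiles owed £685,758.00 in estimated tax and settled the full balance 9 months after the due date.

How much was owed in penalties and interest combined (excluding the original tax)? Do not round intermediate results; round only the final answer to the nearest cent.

Failure-to-file penalty: 9% × £685,758.00 = £61,718.22
Failure-to-pay penalty: 9 × 0.25% × £685,758.00 = £15,429.56…
Interest: £685,758.00 × ((1 + 0.014)^9 − 1) = £685,758.00 × 0.1332914… = £91,405.6472…
Penalties + interest = £77,147.7750 + £91,405.6472… = £168,553.42

£168,553.42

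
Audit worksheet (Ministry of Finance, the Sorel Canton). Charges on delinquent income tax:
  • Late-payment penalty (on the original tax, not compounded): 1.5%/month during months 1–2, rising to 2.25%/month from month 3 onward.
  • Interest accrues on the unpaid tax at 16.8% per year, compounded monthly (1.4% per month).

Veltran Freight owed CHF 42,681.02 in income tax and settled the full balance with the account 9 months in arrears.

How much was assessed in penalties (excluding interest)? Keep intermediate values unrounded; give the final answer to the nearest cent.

CHF 8,002.69

Penalty, months 1–2: 2 × 1.5% × CHF 42,681.02 = CHF 1,280.43…
Penalty, months 3–9: 7 × 2.25% × CHF 42,681.02 = CHF 6,722.26…
Total penalty = CHF 1,280.43… + CHF 6,722.26… = CHF 8,002.69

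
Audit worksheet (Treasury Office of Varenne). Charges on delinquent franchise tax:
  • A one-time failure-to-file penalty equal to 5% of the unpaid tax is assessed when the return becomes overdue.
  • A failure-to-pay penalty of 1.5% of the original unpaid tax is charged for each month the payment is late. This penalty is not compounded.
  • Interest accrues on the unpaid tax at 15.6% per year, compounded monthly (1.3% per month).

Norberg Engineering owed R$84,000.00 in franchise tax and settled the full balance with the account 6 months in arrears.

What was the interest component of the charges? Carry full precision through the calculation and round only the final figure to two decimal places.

R$6,768.67

Interest: R$84,000.00 × ((1 + 0.013)^6 − 1) = R$84,000.00 × 0.0805794… = R$6,768.6671…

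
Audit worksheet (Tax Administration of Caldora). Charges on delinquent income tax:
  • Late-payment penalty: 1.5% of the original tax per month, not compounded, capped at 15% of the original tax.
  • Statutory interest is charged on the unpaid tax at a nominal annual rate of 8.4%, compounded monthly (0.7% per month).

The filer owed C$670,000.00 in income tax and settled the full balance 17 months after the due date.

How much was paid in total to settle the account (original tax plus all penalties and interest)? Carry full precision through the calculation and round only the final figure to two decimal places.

Penalty (uncapped): 17 × 1.5% × C$670,000.00 = C$170,850.00; cap = 15% × C$670,000.00 = C$100,500.00 → penalty = C$100,500.00
Interest: C$670,000.00 × ((1 + 0.007)^17 − 1) = C$670,000.00 × 0.1259031… = C$84,355.0501…
Total = C$670,000.00 + C$100,500.0000 + C$84,355.0501… = C$854,855.05

C$854,855.05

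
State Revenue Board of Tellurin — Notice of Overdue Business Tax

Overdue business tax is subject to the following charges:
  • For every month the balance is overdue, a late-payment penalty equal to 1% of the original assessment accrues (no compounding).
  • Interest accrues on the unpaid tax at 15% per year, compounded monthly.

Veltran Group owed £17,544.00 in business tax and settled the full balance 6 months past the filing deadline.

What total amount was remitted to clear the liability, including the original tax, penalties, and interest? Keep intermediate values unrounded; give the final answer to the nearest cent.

£19,954.25

Late-payment penalty = 1% × £17,544.00 × 6 mo = £1,052.64
Interest (15%/yr ÷ 12 = 1.25%/month): £17,544.00 × ((1 + 0.0125)^6 − 1) = £1,357.6105…
Total = £17,544.00 + £1,052.6400 + £1,357.6105… = £19,954.25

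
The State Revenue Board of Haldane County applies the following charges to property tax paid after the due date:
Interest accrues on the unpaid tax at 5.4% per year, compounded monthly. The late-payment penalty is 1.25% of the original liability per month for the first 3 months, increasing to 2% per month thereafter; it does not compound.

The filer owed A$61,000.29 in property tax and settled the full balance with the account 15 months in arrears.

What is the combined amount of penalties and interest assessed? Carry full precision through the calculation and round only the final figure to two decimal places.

Penalty, months 1–3: 3 × 1.25% × A$61,000.29 = A$2,287.51…
Penalty, months 4–15: 12 × 2% × A$61,000.29 = A$14,640.07…
Interest (5.4%/yr ÷ 12 = 0.45%/month): A$61,000.29 × ((1 + 0.0045)^15 − 1) = A$4,249.7851…
Penalties + interest = A$16,927.5805… + A$4,249.7851… = A$21,177.37

A$21,177.37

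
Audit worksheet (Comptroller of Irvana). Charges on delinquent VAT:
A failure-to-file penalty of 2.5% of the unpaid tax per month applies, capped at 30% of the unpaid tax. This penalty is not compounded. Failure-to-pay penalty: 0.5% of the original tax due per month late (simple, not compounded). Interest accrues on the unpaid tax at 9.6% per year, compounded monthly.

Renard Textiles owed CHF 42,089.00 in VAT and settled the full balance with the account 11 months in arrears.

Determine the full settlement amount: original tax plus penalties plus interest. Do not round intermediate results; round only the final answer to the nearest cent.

CHF 59,833.97

Failure-to-file: 11 × 2.5% × CHF 42,089.00 = CHF 11,574.48… (under the 30% cap)
Failure-to-pay penalty: 11 × 0.5% × CHF 42,089.00 = CHF 2,314.90…
Interest (9.6%/yr ÷ 12 = 0.8%/month): CHF 42,089.00 × ((1 + 0.008)^11 − 1) = CHF 3,855.5985…
Total = CHF 42,089.00 + CHF 13,889.3700 + CHF 3,855.5985… = CHF 59,833.97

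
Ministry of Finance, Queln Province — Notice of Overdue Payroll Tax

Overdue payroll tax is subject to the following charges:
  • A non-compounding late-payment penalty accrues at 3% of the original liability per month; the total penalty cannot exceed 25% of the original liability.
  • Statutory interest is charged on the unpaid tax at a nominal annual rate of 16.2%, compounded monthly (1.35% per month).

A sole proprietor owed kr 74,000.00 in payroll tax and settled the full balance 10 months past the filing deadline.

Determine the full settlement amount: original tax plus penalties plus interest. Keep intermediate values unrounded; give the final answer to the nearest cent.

kr 103,119.27

Penalty (uncapped): 10 × 3% × kr 74,000.00 = kr 22,200.00; cap = 25% × kr 74,000.00 = kr 18,500.00 → penalty = kr 18,500.00
Interest: kr 74,000.00 × ((1 + 0.0135)^10 − 1) = kr 74,000.00 × 0.1435036… = kr 10,619.2652…
Total = kr 74,000.00 + kr 18,500.0000 + kr 10,619.2652… = kr 103,119.27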